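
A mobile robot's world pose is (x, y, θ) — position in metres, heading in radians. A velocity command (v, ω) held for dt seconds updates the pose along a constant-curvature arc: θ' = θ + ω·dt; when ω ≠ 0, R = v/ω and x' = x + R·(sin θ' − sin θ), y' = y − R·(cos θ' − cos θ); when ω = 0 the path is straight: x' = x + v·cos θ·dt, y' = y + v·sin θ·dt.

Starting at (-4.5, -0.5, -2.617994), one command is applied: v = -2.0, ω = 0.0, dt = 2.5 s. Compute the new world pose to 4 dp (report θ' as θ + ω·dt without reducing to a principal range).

θ' = -2.6180 + 0.0·2.5 = -2.6180
ω = 0 → straight: x' = -4.5 + -2.0·cos(-2.6180)·2.5 = -0.1699
y' = -0.5 + -2.0·sin(-2.6180)·2.5 = 2.0000

(-0.1699, 2.0000, -2.6180)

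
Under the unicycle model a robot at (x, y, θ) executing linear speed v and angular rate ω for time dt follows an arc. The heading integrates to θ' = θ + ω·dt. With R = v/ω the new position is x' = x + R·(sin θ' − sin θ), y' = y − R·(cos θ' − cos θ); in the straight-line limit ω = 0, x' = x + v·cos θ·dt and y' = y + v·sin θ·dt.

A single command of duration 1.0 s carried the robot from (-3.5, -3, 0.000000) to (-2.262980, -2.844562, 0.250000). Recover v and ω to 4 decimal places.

v = 1.2500, ω = 0.2500

Δθ = 0.250000 − 0.000000 = 0.250000
ω = Δθ/dt = 0.250000/1.0 = 0.2500
R = Δx/(sin θ' − sin θ) = 5.0000
v = R·ω = 5.0000·0.2500 = 1.2500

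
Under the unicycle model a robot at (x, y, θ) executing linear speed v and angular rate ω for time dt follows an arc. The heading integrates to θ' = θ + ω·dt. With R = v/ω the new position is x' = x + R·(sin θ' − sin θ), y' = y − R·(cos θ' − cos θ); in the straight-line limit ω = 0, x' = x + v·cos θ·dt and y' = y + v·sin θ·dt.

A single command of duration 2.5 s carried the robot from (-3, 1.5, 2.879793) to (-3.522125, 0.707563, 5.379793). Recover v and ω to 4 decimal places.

Δθ = 5.379793 − 2.879793 = 2.500000
ω = Δθ/dt = 2.500000/2.5 = 1.0000
R = −Δy/(cos θ' − cos θ) = 0.5000
v = R·ω = 0.5000·1.0000 = 0.5000

v = 0.5000, ω = 1.0000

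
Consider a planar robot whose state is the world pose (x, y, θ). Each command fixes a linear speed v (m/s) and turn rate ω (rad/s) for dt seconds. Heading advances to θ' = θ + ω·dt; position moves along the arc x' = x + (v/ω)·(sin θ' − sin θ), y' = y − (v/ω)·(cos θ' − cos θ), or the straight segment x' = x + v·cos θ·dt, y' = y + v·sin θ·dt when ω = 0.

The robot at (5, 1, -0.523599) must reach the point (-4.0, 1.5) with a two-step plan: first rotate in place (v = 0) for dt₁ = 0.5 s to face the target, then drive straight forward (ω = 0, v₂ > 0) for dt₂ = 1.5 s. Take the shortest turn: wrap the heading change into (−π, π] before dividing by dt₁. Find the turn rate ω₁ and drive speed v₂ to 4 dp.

ω₁ = -5.3470, v₂ = 6.0093

heading to target = atan2(1.5−1, -4−5) = 3.0861
Δθ = wrap(3.0861 − -0.5236) = -2.6735; ω₁ = Δθ/dt₁ = -5.3470
distance = √((-4−5)² + (1.5−1)²) = 9.0139; v₂ = distance/dt₂ = 6.0093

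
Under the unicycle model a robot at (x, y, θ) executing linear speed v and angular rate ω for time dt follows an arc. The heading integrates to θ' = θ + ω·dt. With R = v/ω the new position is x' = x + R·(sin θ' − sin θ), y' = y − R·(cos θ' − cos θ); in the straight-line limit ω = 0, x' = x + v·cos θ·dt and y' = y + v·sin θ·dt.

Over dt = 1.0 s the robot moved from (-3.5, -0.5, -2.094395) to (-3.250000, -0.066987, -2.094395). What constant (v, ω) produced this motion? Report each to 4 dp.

v = -0.5000, ω = 0.0000

Δθ = -2.094395 − -2.094395 = 0.000000
ω = Δθ/dt = 0.000000/1.0 = 0.0000
ω = 0 → v = (Δx·cos θ + Δy·sin θ)/dt = -0.5000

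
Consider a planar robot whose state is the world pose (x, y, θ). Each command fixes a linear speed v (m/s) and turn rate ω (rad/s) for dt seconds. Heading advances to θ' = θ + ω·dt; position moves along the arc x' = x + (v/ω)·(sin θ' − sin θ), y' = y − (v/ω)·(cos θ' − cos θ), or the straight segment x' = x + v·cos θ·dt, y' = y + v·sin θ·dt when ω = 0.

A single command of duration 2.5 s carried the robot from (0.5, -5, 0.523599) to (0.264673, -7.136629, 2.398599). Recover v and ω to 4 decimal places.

Δθ = 2.398599 − 0.523599 = 1.875000
ω = Δθ/dt = 1.875000/2.5 = 0.7500
R = −Δy/(cos θ' − cos θ) = -1.3333
v = R·ω = -1.3333·0.7500 = -1.0000

v = -1.0000, ω = 0.7500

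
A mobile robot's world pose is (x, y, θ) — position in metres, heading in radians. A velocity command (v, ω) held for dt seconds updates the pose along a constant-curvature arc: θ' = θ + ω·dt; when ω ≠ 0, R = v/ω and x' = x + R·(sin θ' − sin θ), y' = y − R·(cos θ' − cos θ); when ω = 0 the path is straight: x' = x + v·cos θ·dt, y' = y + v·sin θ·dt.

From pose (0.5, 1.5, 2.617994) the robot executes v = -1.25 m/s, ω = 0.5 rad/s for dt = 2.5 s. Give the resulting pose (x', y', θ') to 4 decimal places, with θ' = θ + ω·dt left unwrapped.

θ' = 2.6180 + 0.5·2.5 = 3.8680
R = v/ω = -1.25/0.5 = -2.5000
x' = 0.5 + -2.5000·(sin 3.8680 − sin 2.6180) = 3.4105
y' = 1.5 − -2.5000·(cos 3.8680 − cos 2.6180) = 1.7961

(3.4105, 1.7961, 3.8680)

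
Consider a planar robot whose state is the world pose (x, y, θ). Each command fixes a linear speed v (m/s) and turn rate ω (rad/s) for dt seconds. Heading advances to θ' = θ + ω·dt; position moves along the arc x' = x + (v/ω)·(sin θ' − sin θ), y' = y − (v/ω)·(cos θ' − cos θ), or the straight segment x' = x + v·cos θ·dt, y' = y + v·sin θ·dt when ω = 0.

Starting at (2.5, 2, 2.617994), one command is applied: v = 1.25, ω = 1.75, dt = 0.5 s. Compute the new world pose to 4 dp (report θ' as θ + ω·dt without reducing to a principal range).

θ' = 2.6180 + 1.75·0.5 = 3.4930
R = v/ω = 1.25/1.75 = 0.7143
x' = 2.5 + 0.7143·(sin 3.4930 − sin 2.6180) = 1.8970
y' = 2 − 0.7143·(cos 3.4930 − cos 2.6180) = 2.0520

(1.8970, 2.0520, 3.4930)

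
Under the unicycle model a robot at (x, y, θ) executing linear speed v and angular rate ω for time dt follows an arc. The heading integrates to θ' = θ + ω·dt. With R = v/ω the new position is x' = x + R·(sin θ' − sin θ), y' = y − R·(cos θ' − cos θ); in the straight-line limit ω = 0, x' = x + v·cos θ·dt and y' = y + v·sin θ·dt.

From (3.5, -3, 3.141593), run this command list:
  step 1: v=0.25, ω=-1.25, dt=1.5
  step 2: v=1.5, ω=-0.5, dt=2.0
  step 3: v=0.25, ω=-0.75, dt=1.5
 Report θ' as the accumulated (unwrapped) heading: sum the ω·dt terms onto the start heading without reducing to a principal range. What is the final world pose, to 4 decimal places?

step 1: θ'=1.2666 (R=-0.2000) → pose (3.3092, -2.7401, 1.2666)
step 2: θ'=0.2666 (R=-3.0000) → pose (5.3811, -0.7447, 0.2666)
step 3: θ'=-0.8584 (R=-0.3333) → pose (5.7212, -0.8483, -0.8584)

(5.7212, -0.8483, -0.8584)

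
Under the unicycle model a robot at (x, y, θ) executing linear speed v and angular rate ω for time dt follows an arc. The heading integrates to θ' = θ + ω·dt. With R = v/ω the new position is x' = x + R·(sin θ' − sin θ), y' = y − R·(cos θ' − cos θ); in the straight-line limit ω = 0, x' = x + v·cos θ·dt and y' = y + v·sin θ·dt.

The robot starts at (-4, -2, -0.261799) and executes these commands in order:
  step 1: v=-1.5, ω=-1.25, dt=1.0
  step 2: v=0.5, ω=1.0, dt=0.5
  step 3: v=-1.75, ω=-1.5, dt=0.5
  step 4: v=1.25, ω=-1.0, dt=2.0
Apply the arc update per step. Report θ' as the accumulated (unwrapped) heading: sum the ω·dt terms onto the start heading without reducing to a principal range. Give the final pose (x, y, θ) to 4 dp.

(-6.9222, -1.0870, -3.7618)

step 1: θ'=-1.5118 (R=1.2000) → pose (-4.8873, -0.9116, -1.5118)
step 2: θ'=-1.0118 (R=0.5000) → pose (-4.8121, -1.1473, -1.0118)
step 3: θ'=-1.7618 (R=1.1667) → pose (-4.9685, -0.3071, -1.7618)
step 4: θ'=-3.7618 (R=-1.2500) → pose (-6.9222, -1.0870, -3.7618)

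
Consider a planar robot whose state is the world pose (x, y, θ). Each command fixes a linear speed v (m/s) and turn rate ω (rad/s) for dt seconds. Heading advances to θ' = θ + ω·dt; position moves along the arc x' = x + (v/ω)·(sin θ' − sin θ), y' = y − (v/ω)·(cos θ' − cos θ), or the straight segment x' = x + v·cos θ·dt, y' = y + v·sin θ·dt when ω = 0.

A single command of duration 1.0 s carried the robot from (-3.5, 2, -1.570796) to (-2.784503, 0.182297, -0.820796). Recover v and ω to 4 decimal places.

Δθ = -0.820796 − -1.570796 = 0.750000
ω = Δθ/dt = 0.750000/1.0 = 0.7500
R = −Δy/(cos θ' − cos θ) = 2.6667
v = R·ω = 2.6667·0.7500 = 2.0000

v = 2.0000, ω = 0.7500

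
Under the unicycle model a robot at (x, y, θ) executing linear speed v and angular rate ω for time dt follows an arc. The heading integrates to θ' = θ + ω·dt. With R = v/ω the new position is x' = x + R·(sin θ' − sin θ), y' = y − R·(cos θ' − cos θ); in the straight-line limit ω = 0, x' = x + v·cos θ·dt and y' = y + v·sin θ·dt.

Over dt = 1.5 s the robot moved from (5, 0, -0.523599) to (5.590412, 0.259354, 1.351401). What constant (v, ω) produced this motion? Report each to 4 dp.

v = 0.5000, ω = 1.2500

Δθ = 1.351401 − -0.523599 = 1.875000
ω = Δθ/dt = 1.875000/1.5 = 1.2500
R = Δx/(sin θ' − sin θ) = 0.4000
v = R·ω = 0.4000·1.2500 = 0.5000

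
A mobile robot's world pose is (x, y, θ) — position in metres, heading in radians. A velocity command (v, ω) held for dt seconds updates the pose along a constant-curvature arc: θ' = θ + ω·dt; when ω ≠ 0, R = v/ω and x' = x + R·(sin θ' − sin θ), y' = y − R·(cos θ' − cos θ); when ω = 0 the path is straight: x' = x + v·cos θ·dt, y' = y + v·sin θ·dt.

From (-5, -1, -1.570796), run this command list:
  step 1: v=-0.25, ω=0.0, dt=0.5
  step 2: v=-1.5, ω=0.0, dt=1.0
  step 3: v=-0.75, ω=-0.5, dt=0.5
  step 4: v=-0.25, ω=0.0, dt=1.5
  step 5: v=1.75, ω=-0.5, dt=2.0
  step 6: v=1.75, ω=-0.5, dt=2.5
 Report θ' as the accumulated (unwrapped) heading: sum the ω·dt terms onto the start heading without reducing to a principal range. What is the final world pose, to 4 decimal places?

(-11.0558, 0.1307, -4.0708)

step 1: θ'=-1.5708 (straight) → pose (-5.0000, -0.8750, -1.5708)
step 2: θ'=-1.5708 (straight) → pose (-5.0000, 0.6250, -1.5708)
step 3: θ'=-1.8208 (R=1.5000) → pose (-4.9534, 0.9961, -1.8208)
step 4: θ'=-1.8208 (straight) → pose (-4.8606, 1.3594, -1.8208)
step 5: θ'=-2.8208 (R=-3.5000) → pose (-7.1482, -1.0961, -2.8208)
step 6: θ'=-4.0708 (R=-3.5000) → pose (-11.0558, 0.1307, -4.0708)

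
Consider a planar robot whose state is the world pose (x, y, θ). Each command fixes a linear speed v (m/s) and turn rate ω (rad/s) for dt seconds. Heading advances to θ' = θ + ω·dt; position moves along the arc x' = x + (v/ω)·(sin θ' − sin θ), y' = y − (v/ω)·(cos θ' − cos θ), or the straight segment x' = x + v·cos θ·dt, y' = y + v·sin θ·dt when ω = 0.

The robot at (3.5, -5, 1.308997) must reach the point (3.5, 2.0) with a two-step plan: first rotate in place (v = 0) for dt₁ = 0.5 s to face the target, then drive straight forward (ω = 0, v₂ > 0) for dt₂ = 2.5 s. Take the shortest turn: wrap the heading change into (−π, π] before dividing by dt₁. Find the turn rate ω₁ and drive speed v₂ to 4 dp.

heading to target = atan2(2−-5, 3.5−3.5) = 1.5708
Δθ = wrap(1.5708 − 1.3090) = 0.2618; ω₁ = Δθ/dt₁ = 0.5236
distance = √((3.5−3.5)² + (2−-5)²) = 7.0000; v₂ = distance/dt₂ = 2.8000

ω₁ = 0.5236, v₂ = 2.8000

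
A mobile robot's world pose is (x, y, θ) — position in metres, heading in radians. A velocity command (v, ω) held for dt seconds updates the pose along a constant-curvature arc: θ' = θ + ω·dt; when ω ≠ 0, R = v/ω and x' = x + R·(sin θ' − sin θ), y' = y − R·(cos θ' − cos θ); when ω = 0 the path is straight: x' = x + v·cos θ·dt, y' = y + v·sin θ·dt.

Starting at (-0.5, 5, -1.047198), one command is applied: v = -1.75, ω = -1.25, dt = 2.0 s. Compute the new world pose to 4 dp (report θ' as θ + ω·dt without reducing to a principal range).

θ' = -1.0472 + -1.25·2.0 = -3.5472
R = v/ω = -1.75/-1.25 = 1.4000
x' = -0.5 + 1.4000·(sin -3.5472 − sin -1.0472) = 1.2648
y' = 5 − 1.4000·(cos -3.5472 − cos -1.0472) = 6.9864

(1.2648, 6.9864, -3.5472)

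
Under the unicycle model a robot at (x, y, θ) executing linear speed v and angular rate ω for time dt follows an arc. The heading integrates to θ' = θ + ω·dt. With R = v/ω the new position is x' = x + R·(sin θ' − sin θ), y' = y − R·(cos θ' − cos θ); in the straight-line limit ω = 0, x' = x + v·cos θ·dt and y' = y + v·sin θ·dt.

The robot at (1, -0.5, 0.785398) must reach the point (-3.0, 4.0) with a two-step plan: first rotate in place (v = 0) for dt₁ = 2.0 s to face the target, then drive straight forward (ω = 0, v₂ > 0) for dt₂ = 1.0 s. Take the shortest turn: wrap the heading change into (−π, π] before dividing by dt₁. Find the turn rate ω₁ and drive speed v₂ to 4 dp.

ω₁ = 0.7560, v₂ = 6.0208

heading to target = atan2(4−-0.5, -3−1) = 2.2974
Δθ = wrap(2.2974 − 0.7854) = 1.5120; ω₁ = Δθ/dt₁ = 0.7560
distance = √((-3−1)² + (4−-0.5)²) = 6.0208; v₂ = distance/dt₂ = 6.0208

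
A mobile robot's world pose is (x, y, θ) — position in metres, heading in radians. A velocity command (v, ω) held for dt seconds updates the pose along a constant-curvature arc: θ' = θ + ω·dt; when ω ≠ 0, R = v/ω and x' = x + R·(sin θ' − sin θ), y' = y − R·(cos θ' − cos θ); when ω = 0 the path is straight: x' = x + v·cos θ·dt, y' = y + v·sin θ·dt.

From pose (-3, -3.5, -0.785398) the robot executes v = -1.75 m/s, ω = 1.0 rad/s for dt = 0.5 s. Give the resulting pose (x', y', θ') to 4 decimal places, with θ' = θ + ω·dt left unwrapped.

(-3.7447, -3.0582, -0.2854)

θ' = -0.7854 + 1.0·0.5 = -0.2854
R = v/ω = -1.75/1.0 = -1.7500
x' = -3 + -1.7500·(sin -0.2854 − sin -0.7854) = -3.7447
y' = -3.5 − -1.7500·(cos -0.2854 − cos -0.7854) = -3.0582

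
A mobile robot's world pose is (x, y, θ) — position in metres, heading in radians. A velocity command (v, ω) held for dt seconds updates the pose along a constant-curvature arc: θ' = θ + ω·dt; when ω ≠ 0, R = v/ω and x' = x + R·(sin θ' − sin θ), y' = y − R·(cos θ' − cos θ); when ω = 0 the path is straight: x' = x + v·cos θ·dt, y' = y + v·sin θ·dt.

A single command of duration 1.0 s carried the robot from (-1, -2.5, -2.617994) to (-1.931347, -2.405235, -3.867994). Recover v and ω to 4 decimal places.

v = 1.0000, ω = -1.2500

Δθ = -3.867994 − -2.617994 = -1.250000
ω = Δθ/dt = -1.250000/1.0 = -1.2500
R = Δx/(sin θ' − sin θ) = -0.8000
v = R·ω = -0.8000·-1.2500 = 1.0000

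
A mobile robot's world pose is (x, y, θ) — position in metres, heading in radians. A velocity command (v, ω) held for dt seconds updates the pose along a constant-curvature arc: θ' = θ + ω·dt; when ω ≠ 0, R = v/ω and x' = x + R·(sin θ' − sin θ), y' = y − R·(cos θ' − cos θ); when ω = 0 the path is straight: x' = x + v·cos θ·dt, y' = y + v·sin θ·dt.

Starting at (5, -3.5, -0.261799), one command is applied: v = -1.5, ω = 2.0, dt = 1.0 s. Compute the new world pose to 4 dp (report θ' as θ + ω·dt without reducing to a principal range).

(4.0664, -4.3494, 1.7382)

θ' = -0.2618 + 2.0·1.0 = 1.7382
R = v/ω = -1.5/2.0 = -0.7500
x' = 5 + -0.7500·(sin 1.7382 − sin -0.2618) = 4.0664
y' = -3.5 − -0.7500·(cos 1.7382 − cos -0.2618) = -4.3494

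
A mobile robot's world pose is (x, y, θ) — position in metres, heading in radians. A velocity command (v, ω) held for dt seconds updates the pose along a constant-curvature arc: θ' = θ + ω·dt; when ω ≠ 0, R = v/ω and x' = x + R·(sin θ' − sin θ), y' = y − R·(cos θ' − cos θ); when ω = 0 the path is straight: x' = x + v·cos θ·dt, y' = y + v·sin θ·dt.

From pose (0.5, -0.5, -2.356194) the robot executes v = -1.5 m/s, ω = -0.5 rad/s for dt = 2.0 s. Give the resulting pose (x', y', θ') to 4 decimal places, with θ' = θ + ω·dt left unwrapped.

(3.2602, 0.3099, -3.3562)

θ' = -2.3562 + -0.5·2.0 = -3.3562
R = v/ω = -1.5/-0.5 = 3.0000
x' = 0.5 + 3.0000·(sin -3.3562 − sin -2.3562) = 3.2602
y' = -0.5 − 3.0000·(cos -3.3562 − cos -2.3562) = 0.3099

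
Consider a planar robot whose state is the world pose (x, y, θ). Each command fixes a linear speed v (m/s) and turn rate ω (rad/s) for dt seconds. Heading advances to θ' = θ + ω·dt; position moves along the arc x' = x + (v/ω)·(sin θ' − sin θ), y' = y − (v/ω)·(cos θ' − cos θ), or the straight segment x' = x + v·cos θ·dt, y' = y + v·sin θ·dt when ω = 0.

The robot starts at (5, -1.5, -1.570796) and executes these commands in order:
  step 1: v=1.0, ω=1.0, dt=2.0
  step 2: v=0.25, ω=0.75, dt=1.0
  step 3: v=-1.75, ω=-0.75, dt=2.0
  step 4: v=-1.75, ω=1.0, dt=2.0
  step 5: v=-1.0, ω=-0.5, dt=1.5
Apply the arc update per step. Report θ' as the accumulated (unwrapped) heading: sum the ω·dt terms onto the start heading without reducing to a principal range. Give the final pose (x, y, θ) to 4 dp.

(1.0156, -6.8206, 0.9292)

step 1: θ'=0.4292 (R=1.0000) → pose (6.4161, -2.4093, 0.4292)
step 2: θ'=1.1792 (R=0.3333) → pose (6.5855, -2.2334, 1.1792)
step 3: θ'=-0.3208 (R=2.3333) → pose (3.6931, -3.5572, -0.3208)
step 4: θ'=1.6792 (R=-1.7500) → pose (1.4015, -5.4072, 1.6792)
step 5: θ'=0.9292 (R=2.0000) → pose (1.0156, -6.8206, 0.9292)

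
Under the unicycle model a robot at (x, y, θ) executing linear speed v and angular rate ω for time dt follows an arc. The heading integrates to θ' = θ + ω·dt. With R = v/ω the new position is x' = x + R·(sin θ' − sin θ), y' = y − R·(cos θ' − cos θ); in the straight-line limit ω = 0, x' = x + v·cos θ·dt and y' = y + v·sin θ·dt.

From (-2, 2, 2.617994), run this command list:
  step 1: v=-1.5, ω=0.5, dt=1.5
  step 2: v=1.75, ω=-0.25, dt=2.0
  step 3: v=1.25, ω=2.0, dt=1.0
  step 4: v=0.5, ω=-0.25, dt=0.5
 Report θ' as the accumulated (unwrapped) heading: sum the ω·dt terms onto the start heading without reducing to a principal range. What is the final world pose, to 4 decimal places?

step 1: θ'=3.3680 (R=-3.0000) → pose (0.1734, 1.6746, 3.3680)
step 2: θ'=2.8680 (R=-7.0000) → pose (-3.2893, 1.7564, 2.8680)
step 3: θ'=4.8680 (R=0.6250) → pose (-4.0756, 1.0578, 4.8680)
step 4: θ'=4.7430 (R=-2.0000) → pose (-4.0524, 0.8090, 4.7430)

(-4.0524, 0.8090, 4.7430)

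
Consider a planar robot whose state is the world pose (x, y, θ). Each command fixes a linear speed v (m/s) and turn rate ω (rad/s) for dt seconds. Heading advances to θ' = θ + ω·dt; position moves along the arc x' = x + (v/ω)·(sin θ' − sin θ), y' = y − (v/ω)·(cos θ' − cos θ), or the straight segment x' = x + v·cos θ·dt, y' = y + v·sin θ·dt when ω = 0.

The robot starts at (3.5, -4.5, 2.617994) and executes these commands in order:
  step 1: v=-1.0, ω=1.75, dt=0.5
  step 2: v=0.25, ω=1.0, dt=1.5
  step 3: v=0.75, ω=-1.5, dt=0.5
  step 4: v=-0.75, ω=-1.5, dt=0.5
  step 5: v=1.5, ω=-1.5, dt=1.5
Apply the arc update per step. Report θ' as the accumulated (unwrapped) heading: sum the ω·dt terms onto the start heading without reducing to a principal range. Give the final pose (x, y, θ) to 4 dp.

step 1: θ'=3.4930 (R=-0.5714) → pose (3.9824, -4.5416, 3.4930)
step 2: θ'=4.9930 (R=0.2500) → pose (3.8282, -4.8456, 4.9930)
step 3: θ'=4.2430 (R=-0.5000) → pose (3.7937, -5.2102, 4.2430)
step 4: θ'=3.4930 (R=0.5000) → pose (4.0675, -4.9670, 3.4930)
step 5: θ'=1.2430 (R=-1.0000) → pose (2.7766, -3.7061, 1.2430)

(2.7766, -3.7061, 1.2430)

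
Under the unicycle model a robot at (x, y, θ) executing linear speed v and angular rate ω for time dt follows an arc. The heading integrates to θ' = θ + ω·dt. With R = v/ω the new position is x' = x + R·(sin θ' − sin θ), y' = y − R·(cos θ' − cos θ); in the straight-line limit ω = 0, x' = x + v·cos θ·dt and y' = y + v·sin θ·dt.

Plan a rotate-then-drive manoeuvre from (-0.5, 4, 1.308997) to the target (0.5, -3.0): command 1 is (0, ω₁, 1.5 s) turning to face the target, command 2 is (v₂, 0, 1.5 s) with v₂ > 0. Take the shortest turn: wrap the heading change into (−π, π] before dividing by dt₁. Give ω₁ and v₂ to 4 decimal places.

ω₁ = -1.8253, v₂ = 4.7140

heading to target = atan2(-3−4, 0.5−-0.5) = -1.4289
Δθ = wrap(-1.4289 − 1.3090) = -2.7379; ω₁ = Δθ/dt₁ = -1.8253
distance = √((0.5−-0.5)² + (-3−4)²) = 7.0711; v₂ = distance/dt₂ = 4.7140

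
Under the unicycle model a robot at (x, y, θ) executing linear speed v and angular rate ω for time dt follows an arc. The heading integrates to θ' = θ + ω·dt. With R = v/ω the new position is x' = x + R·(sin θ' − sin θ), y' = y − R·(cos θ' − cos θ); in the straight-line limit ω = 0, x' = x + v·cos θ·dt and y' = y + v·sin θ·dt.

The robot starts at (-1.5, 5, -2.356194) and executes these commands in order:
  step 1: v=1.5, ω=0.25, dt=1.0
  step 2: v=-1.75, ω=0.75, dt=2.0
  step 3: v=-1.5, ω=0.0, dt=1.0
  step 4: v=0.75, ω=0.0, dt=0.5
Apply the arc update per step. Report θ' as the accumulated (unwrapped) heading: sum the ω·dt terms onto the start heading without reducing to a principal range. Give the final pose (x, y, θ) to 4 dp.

(-4.0197, 7.5674, -0.6062)

step 1: θ'=-2.1062 (R=6.0000) → pose (-2.4178, 3.8185, -2.1062)
step 2: θ'=-0.6062 (R=-2.3333) → pose (-3.0952, 6.9265, -0.6062)
step 3: θ'=-0.6062 (straight) → pose (-4.3279, 7.7811, -0.6062)
step 4: θ'=-0.6062 (straight) → pose (-4.0197, 7.5674, -0.6062)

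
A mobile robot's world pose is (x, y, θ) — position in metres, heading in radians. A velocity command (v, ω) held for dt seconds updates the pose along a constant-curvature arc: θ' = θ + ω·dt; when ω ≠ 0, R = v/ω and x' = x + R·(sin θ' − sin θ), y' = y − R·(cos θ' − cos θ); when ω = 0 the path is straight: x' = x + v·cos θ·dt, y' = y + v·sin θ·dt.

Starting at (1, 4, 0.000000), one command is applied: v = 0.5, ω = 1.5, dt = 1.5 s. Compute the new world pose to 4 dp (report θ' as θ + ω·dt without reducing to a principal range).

θ' = 0.0000 + 1.5·1.5 = 2.2500
R = v/ω = 0.5/1.5 = 0.3333
x' = 1 + 0.3333·(sin 2.2500 − sin 0.0000) = 1.2594
y' = 4 − 0.3333·(cos 2.2500 − cos 0.0000) = 4.5427

(1.2594, 4.5427, 2.2500)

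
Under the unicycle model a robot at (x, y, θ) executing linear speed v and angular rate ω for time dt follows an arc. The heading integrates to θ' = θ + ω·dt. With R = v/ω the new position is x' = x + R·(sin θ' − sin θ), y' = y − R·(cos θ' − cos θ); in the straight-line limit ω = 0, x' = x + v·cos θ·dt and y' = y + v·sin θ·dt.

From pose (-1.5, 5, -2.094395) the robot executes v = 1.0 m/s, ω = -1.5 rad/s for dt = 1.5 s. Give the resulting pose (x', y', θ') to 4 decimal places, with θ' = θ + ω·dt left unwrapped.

(-2.6994, 5.0935, -4.3444)

θ' = -2.0944 + -1.5·1.5 = -4.3444
R = v/ω = 1.0/-1.5 = -0.6667
x' = -1.5 + -0.6667·(sin -4.3444 − sin -2.0944) = -2.6994
y' = 5 − -0.6667·(cos -4.3444 − cos -2.0944) = 5.0935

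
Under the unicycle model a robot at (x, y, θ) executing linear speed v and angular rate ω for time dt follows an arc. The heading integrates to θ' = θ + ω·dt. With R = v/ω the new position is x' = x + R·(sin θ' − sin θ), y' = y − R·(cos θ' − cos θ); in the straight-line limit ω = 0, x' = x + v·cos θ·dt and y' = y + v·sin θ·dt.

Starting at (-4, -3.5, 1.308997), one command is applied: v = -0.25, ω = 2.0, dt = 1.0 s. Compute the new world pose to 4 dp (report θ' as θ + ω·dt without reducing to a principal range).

(-3.8584, -3.6556, 3.3090)

θ' = 1.3090 + 2.0·1.0 = 3.3090
R = v/ω = -0.25/2.0 = -0.1250
x' = -4 + -0.1250·(sin 3.3090 − sin 1.3090) = -3.8584
y' = -3.5 − -0.1250·(cos 3.3090 − cos 1.3090) = -3.6556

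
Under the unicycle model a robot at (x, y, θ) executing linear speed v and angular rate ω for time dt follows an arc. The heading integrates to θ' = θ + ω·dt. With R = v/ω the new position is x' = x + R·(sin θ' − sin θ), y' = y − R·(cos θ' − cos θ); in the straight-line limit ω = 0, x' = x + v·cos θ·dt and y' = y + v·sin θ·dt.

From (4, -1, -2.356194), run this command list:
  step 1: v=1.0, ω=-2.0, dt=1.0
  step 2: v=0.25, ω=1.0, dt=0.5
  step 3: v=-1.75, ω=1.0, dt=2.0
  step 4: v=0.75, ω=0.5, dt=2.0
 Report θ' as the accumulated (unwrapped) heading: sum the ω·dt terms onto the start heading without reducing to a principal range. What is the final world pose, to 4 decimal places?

(6.2397, -1.2952, -0.8562)

step 1: θ'=-4.3562 (R=-0.5000) → pose (3.1778, -0.8208, -4.3562)
step 2: θ'=-3.8562 (R=0.2500) → pose (3.1074, -0.7191, -3.8562)
step 3: θ'=-1.8562 (R=-1.7500) → pose (5.9334, 0.1100, -1.8562)
step 4: θ'=-0.8562 (R=1.5000) → pose (6.2397, -1.2952, -0.8562)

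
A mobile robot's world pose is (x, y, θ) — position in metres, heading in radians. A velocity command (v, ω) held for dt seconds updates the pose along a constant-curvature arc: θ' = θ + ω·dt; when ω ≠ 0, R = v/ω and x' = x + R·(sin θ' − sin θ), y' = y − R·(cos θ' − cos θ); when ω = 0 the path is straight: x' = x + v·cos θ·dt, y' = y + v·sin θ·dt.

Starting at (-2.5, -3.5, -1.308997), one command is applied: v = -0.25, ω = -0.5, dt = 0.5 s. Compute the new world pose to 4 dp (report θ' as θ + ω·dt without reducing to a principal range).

(-2.5170, -3.3765, -1.5590)

θ' = -1.3090 + -0.5·0.5 = -1.5590
R = v/ω = -0.25/-0.5 = 0.5000
x' = -2.5 + 0.5000·(sin -1.5590 − sin -1.3090) = -2.5170
y' = -3.5 − 0.5000·(cos -1.5590 − cos -1.3090) = -3.3765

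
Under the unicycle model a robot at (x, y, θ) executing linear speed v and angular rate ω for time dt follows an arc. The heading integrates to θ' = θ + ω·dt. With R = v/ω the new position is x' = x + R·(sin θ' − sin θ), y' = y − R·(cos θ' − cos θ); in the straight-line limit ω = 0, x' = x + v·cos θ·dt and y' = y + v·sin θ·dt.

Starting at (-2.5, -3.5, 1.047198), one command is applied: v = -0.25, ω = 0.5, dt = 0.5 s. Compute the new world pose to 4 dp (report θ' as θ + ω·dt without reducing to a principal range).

θ' = 1.0472 + 0.5·0.5 = 1.2972
R = v/ω = -0.25/0.5 = -0.5000
x' = -2.5 + -0.5000·(sin 1.2972 − sin 1.0472) = -2.5484
y' = -3.5 − -0.5000·(cos 1.2972 − cos 1.0472) = -3.6149

(-2.5484, -3.6149, 1.2972)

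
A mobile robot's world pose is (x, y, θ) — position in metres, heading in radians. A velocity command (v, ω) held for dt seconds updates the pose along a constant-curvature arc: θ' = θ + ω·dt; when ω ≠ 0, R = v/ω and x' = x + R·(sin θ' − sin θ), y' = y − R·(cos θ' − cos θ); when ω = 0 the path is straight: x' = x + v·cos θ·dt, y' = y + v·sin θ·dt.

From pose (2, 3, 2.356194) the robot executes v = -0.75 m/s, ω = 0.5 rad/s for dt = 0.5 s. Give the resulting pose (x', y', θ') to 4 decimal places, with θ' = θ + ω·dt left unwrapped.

θ' = 2.3562 + 0.5·0.5 = 2.6062
R = v/ω = -0.75/0.5 = -1.5000
x' = 2 + -1.5000·(sin 2.6062 − sin 2.3562) = 2.2954
y' = 3 − -1.5000·(cos 2.6062 − cos 2.3562) = 2.7706

(2.2954, 2.7706, 2.6062)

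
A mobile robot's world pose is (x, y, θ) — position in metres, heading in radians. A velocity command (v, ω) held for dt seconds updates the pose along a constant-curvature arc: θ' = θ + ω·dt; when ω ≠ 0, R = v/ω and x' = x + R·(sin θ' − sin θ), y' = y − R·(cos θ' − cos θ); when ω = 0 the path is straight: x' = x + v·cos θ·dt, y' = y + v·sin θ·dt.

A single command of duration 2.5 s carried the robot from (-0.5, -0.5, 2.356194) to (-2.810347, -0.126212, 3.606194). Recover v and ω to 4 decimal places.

Δθ = 3.606194 − 2.356194 = 1.250000
ω = Δθ/dt = 1.250000/2.5 = 0.5000
R = Δx/(sin θ' − sin θ) = 2.0000
v = R·ω = 2.0000·0.5000 = 1.0000

v = 1.0000, ω = 0.5000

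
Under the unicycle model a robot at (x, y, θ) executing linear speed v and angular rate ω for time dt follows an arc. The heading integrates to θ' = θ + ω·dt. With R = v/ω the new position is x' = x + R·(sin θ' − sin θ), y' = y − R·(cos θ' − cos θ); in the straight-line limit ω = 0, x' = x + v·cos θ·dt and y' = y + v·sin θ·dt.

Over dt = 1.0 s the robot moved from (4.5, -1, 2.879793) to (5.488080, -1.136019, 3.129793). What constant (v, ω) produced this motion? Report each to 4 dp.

Δθ = 3.129793 − 2.879793 = 0.250000
ω = Δθ/dt = 0.250000/1.0 = 0.2500
R = Δx/(sin θ' − sin θ) = -4.0000
v = R·ω = -4.0000·0.2500 = -1.0000

v = -1.0000, ω = 0.2500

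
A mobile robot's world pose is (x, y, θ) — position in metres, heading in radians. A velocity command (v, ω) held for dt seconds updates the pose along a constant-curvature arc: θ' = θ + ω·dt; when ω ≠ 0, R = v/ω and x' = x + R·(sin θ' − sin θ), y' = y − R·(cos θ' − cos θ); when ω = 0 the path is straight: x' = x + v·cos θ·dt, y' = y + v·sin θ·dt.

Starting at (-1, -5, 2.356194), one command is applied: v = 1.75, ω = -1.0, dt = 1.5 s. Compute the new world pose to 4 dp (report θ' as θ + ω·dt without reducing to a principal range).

(-1.0844, -2.6158, 0.8562)

θ' = 2.3562 + -1.0·1.5 = 0.8562
R = v/ω = 1.75/-1.0 = -1.7500
x' = -1 + -1.7500·(sin 0.8562 − sin 2.3562) = -1.0844
y' = -5 − -1.7500·(cos 0.8562 − cos 2.3562) = -2.6158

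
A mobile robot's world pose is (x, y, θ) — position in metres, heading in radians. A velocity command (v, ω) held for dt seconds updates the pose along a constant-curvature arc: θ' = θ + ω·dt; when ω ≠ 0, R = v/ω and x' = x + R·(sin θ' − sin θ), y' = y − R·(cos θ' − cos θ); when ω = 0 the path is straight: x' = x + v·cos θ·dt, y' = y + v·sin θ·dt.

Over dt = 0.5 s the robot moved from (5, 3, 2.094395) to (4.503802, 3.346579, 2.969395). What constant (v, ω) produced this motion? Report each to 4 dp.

Δθ = 2.969395 − 2.094395 = 0.875000
ω = Δθ/dt = 0.875000/0.5 = 1.7500
R = Δx/(sin θ' − sin θ) = 0.7143
v = R·ω = 0.7143·1.7500 = 1.2500

v = 1.2500, ω = 1.7500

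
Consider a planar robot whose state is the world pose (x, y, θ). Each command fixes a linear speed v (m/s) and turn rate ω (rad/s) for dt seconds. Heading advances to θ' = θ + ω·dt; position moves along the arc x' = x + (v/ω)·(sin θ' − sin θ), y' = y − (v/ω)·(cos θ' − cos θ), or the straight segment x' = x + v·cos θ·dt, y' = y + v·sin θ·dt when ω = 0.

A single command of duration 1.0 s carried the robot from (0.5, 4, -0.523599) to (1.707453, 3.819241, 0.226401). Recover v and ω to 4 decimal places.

Δθ = 0.226401 − -0.523599 = 0.750000
ω = Δθ/dt = 0.750000/1.0 = 0.7500
R = Δx/(sin θ' − sin θ) = 1.6667
v = R·ω = 1.6667·0.7500 = 1.2500

v = 1.2500, ω = 0.7500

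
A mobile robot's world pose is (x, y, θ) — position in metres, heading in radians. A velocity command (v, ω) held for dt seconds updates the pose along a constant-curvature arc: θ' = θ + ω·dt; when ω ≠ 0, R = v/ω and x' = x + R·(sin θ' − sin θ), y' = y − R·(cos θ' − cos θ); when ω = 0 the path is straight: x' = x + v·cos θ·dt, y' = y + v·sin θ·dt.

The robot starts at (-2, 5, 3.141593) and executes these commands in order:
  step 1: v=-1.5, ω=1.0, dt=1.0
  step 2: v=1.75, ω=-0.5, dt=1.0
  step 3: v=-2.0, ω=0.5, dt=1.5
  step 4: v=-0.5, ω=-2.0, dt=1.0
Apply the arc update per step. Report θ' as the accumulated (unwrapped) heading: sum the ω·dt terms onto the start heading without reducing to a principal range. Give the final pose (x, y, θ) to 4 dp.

(0.2809, 6.8622, 2.3916)

step 1: θ'=4.1416 (R=-1.5000) → pose (-0.7378, 5.6895, 4.1416)
step 2: θ'=3.6416 (R=-3.5000) → pose (-2.0050, 4.5091, 3.6416)
step 3: θ'=4.3916 (R=-4.0000) → pose (-0.1267, 6.7581, 4.3916)
step 4: θ'=2.3916 (R=0.2500) → pose (0.2809, 6.8622, 2.3916)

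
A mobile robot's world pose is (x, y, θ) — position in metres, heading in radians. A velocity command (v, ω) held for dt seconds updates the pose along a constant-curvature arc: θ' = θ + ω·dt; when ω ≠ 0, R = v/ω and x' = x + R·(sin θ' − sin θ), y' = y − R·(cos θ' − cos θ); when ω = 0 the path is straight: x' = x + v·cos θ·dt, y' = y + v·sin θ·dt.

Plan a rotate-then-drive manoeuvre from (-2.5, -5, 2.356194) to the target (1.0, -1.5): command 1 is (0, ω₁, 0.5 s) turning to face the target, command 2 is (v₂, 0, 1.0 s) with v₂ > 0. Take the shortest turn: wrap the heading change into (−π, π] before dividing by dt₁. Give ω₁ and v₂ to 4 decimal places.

heading to target = atan2(-1.5−-5, 1−-2.5) = 0.7854
Δθ = wrap(0.7854 − 2.3562) = -1.5708; ω₁ = Δθ/dt₁ = -3.1416
distance = √((1−-2.5)² + (-1.5−-5)²) = 4.9497; v₂ = distance/dt₂ = 4.9497

ω₁ = -3.1416, v₂ = 4.9497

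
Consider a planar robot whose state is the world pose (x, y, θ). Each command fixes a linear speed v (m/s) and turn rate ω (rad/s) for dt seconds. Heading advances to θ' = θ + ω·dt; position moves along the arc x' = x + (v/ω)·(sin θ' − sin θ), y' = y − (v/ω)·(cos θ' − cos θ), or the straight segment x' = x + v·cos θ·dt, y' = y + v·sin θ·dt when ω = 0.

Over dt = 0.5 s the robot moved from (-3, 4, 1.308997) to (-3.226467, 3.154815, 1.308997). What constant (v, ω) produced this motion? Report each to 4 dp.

v = -1.7500, ω = 0.0000

Δθ = 1.308997 − 1.308997 = 0.000000
ω = Δθ/dt = 0.000000/0.5 = 0.0000
ω = 0 → v = (Δx·cos θ + Δy·sin θ)/dt = -1.7500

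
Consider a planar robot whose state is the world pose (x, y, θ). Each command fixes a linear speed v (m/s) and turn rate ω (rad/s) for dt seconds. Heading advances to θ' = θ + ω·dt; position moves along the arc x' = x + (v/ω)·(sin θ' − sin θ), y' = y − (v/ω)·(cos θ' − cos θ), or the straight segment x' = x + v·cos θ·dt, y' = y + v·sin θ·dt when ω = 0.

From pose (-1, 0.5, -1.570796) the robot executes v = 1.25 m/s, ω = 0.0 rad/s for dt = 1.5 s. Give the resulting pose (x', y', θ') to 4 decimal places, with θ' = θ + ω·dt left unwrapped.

(-1.0000, -1.3750, -1.5708)

θ' = -1.5708 + 0.0·1.5 = -1.5708
ω = 0 → straight: x' = -1 + 1.25·cos(-1.5708)·1.5 = -1.0000
y' = 0.5 + 1.25·sin(-1.5708)·1.5 = -1.3750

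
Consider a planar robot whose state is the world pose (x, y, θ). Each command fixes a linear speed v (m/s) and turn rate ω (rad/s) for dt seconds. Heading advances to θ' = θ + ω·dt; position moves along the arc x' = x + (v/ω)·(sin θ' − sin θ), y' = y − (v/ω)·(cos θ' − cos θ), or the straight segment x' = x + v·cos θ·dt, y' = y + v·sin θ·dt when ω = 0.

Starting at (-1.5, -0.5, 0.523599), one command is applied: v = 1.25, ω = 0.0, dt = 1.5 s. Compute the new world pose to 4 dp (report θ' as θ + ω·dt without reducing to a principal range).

(0.1238, 0.4375, 0.5236)

θ' = 0.5236 + 0.0·1.5 = 0.5236
ω = 0 → straight: x' = -1.5 + 1.25·cos(0.5236)·1.5 = 0.1238
y' = -0.5 + 1.25·sin(0.5236)·1.5 = 0.4375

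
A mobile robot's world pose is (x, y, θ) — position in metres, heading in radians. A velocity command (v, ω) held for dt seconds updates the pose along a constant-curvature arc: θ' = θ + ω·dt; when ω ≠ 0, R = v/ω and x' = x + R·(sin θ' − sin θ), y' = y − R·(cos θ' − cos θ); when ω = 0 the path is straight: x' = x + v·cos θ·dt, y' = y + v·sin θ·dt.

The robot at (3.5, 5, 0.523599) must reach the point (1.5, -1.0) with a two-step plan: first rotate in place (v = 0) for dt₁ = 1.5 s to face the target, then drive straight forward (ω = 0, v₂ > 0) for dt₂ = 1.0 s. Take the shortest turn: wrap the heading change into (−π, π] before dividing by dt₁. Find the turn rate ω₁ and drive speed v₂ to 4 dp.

heading to target = atan2(-1−5, 1.5−3.5) = -1.8925
Δθ = wrap(-1.8925 − 0.5236) = -2.4161; ω₁ = Δθ/dt₁ = -1.6108
distance = √((1.5−3.5)² + (-1−5)²) = 6.3246; v₂ = distance/dt₂ = 6.3246

ω₁ = -1.6108, v₂ = 6.3246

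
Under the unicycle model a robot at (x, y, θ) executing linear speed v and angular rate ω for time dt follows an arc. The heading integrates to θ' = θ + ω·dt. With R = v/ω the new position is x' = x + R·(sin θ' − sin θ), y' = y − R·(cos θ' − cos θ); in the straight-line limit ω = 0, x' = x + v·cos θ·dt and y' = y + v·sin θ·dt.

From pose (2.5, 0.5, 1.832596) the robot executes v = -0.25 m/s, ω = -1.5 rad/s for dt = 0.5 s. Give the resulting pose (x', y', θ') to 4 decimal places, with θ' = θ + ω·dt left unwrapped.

θ' = 1.8326 + -1.5·0.5 = 1.0826
R = v/ω = -0.25/-1.5 = 0.1667
x' = 2.5 + 0.1667·(sin 1.0826 − sin 1.8326) = 2.4862
y' = 0.5 − 0.1667·(cos 1.0826 − cos 1.8326) = 0.3787

(2.4862, 0.3787, 1.0826)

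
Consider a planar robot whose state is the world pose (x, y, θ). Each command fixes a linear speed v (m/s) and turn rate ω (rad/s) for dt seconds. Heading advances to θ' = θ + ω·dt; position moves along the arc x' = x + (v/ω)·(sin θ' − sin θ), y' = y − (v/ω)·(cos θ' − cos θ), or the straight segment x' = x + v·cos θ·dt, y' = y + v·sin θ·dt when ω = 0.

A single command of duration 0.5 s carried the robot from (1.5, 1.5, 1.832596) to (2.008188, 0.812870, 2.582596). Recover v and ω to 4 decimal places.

Δθ = 2.582596 − 1.832596 = 0.750000
ω = Δθ/dt = 0.750000/0.5 = 1.5000
R = −Δy/(cos θ' − cos θ) = -1.1667
v = R·ω = -1.1667·1.5000 = -1.7500

v = -1.7500, ω = 1.5000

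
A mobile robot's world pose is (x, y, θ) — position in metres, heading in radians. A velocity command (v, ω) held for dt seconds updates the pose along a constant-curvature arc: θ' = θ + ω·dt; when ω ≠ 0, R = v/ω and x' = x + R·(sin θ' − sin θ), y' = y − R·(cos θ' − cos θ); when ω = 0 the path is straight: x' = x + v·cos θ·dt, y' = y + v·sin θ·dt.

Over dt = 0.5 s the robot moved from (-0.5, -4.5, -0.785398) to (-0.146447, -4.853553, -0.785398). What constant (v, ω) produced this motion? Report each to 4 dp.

v = 1.0000, ω = 0.0000

Δθ = -0.785398 − -0.785398 = 0.000000
ω = Δθ/dt = 0.000000/0.5 = 0.0000
ω = 0 → v = (Δx·cos θ + Δy·sin θ)/dt = 1.0000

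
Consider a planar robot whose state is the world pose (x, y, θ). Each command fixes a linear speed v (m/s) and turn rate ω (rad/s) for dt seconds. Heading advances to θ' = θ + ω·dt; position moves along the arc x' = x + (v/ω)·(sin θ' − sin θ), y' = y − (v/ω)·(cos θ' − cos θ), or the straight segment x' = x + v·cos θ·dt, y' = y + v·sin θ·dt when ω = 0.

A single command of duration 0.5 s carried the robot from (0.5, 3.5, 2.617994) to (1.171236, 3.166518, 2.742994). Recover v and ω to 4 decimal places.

Δθ = 2.742994 − 2.617994 = 0.125000
ω = Δθ/dt = 0.125000/0.5 = 0.2500
R = Δx/(sin θ' − sin θ) = -6.0000
v = R·ω = -6.0000·0.2500 = -1.5000

v = -1.5000, ω = 0.2500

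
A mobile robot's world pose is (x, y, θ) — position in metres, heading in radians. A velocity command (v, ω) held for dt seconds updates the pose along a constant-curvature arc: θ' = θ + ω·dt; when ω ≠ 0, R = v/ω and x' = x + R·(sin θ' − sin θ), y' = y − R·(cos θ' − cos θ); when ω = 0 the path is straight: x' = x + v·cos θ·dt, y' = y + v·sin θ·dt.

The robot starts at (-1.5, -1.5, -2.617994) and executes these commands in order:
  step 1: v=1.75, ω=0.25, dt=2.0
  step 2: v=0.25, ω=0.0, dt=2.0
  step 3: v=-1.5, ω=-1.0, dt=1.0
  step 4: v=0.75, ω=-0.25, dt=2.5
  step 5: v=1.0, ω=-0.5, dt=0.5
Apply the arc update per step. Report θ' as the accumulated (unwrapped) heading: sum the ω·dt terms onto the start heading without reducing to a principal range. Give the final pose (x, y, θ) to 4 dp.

(-5.1335, -2.7712, -3.9930)

step 1: θ'=-2.1180 (R=7.0000) → pose (-3.9779, -3.9201, -2.1180)
step 2: θ'=-2.1180 (straight) → pose (-4.2381, -4.3471, -2.1180)
step 3: θ'=-3.1180 (R=1.5000) → pose (-2.9925, -3.6280, -3.1180)
step 4: θ'=-3.7430 (R=-3.0000) → pose (-4.7607, -3.1024, -3.7430)
step 5: θ'=-3.9930 (R=-2.0000) → pose (-5.1335, -2.7712, -3.9930)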